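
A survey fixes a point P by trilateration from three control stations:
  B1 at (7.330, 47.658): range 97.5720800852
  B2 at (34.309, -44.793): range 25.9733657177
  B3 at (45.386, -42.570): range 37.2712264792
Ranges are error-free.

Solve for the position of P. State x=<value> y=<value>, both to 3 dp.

x=8.843 y=-49.902

eq1: (x − 7.330)² + (y − 47.658)² = 97.5720800852²
eq2: (x − 34.309)² + (y + 44.793)² = 25.9733657177²
eq3: (x − 45.386)² + (y + 42.570)² = 37.2712264792²
eq2−eq1, eq2−eq3 (x²,y² cancel):
  -53.958·x + 184.902·y = -9704.201551
  22.154·x + 4.446·y = -25.955031
det = -53.958·4.446 − 184.902·22.154 = -4336.216176
x = (-9704.201551·4.446 − 184.902·-25.955031) / -4336.216176 = 8.843135
y = (-53.958·-25.955031 − -9704.201551·22.154) / -4336.216176 = -49.902347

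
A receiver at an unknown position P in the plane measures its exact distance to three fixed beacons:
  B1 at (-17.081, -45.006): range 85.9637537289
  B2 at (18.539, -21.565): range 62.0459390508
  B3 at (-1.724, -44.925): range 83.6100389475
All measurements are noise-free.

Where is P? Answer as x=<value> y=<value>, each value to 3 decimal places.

eq1: (x + 17.081)² + (y + 45.006)² = 85.9637537289²
eq2: (x − 18.539)² + (y + 21.565)² = 62.0459390508²
eq3: (x + 1.724)² + (y + 44.925)² = 83.6100389475²
eq3−eq1, eq3−eq2 (x²,y² cancel):
  -30.714·x − 0.162·y = -103.055546
  40.526·x + 46.720·y = 1928.456005
det = -30.714·46.720 − -0.162·40.526 = -1428.392868
x = (-103.055546·46.720 − -0.162·1928.456005) / -1428.392868 = 3.152036
y = (-30.714·1928.456005 − -103.055546·40.526) / -1428.392868 = 38.542736

x=3.152 y=38.543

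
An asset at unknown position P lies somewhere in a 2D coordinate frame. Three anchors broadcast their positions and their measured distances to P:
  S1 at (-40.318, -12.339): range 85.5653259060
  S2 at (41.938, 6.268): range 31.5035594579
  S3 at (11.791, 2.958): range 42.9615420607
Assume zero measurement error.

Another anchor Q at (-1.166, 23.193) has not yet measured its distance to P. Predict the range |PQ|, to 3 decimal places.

eq1: (x + 40.318)² + (y + 12.339)² = 85.5653259060²
eq2: (x − 41.938)² + (y − 6.268)² = 31.5035594579²
eq3: (x − 11.791)² + (y − 2.958)² = 42.9615420607²
eq1−eq3, eq1−eq2 (x²,y² cancel):
  104.218·x + 30.594·y = 3845.716301
  164.512·x + 37.214·y = 6349.242362
det = 104.218·37.214 − 30.594·164.512 = -1154.711476
x = (3845.716301·37.214 − 30.594·6349.242362) / -1154.711476 = 44.283127
y = (104.218·6349.242362 − 3845.716301·164.512) / -1154.711476 = -25.148153
|P − Q| = √((44.283127 − -1.166)² + (-25.148153 − 23.193)²) = 66.351263

66.351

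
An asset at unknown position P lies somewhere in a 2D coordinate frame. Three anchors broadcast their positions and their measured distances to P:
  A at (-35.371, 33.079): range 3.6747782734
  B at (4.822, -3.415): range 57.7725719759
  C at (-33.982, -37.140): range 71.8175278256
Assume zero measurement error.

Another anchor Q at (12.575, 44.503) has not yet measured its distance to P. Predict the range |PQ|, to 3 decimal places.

eq1: (x + 35.371)² + (y − 33.079)² = 3.6747782734²
eq2: (x − 4.822)² + (y + 3.415)² = 57.7725719759²
eq3: (x + 33.982)² + (y + 37.140)² = 71.8175278256²
eq2−eq1, eq2−eq3 (x²,y² cancel):
  -80.386·x + 72.988·y = 5634.580050
  -77.608·x − 67.450·y = 679.154785
det = -80.386·-67.450 − 72.988·-77.608 = 11086.488404
x = (5634.580050·-67.450 − 72.988·679.154785) / 11086.488404 = -38.751908
y = (-80.386·679.154785 − 5634.580050·-77.608) / 11086.488404 = 34.518951
|P − Q| = √((-38.751908 − 12.575)² + (34.518951 − 44.503)²) = 52.288934

52.289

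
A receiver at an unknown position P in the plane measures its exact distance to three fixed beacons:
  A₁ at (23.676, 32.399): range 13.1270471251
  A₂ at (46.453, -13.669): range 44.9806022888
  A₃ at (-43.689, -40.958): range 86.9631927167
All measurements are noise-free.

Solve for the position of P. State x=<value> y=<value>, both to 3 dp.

eq1: (x − 23.676)² + (y − 32.399)² = 13.1270471251²
eq2: (x − 46.453)² + (y + 13.669)² = 44.9806022888²
eq3: (x + 43.689)² + (y + 40.958)² = 86.9631927167²
eq3−eq2, eq3−eq1 (x²,y² cancel):
  180.284·x + 54.578·y = 4297.778590
  134.730·x + 146.714·y = 5414.239213
det = 180.284·146.714 − 54.578·134.730 = 19096.892836
x = (4297.778590·146.714 − 54.578·5414.239213) / 19096.892836 = 17.544526
y = (180.284·5414.239213 − 4297.778590·134.730) / 19096.892836 = 20.791916

x=17.545 y=20.792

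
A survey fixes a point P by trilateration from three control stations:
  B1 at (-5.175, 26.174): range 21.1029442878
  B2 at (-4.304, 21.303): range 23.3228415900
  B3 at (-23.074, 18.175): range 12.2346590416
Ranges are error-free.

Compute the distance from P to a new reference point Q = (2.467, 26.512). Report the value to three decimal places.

28.604

eq1: (x + 5.175)² + (y − 26.174)² = 21.1029442878²
eq2: (x + 4.304)² + (y − 21.303)² = 23.3228415900²
eq3: (x + 23.074)² + (y − 18.175)² = 12.2346590416²
eq2−eq3, eq2−eq1 (x²,y² cancel):
  -37.540·x − 6.256·y = 784.665934
  -1.742·x + 9.742·y = 338.137358
det = -37.540·9.742 − -6.256·-1.742 = -376.612632
x = (784.665934·9.742 − -6.256·338.137358) / -376.612632 = -25.914168
y = (-37.540·338.137358 − 784.665934·-1.742) / -376.612632 = 30.075434
|P − Q| = √((-25.914168 − 2.467)² + (30.075434 − 26.512)²) = 28.603999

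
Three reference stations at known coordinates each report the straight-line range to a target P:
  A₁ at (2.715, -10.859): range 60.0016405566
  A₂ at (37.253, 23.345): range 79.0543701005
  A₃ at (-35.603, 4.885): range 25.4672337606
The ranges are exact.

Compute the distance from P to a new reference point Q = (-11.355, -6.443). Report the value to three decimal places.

47.056

eq1: (x − 2.715)² + (y + 10.859)² = 60.0016405566²
eq2: (x − 37.253)² + (y − 23.345)² = 79.0543701005²
eq3: (x + 35.603)² + (y − 4.885)² = 25.4672337606²
eq2−eq1, eq2−eq3 (x²,y² cancel):
  -69.076·x − 68.408·y = 841.910635
  -145.712·x − 36.920·y = 4959.675237
det = -69.076·-36.920 − -68.408·-145.712 = -7417.580576
x = (841.910635·-36.920 − -68.408·4959.675237) / -7417.580576 = -41.549683
y = (-69.076·4959.675237 − 841.910635·-145.712) / -7417.580576 = 29.648218
|P − Q| = √((-41.549683 − -11.355)² + (29.648218 − -6.443)²) = 47.056295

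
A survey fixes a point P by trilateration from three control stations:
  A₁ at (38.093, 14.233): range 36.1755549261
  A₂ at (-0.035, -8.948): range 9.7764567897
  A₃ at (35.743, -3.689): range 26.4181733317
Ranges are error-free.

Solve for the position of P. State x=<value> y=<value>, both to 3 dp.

eq1: (x − 38.093)² + (y − 14.233)² = 36.1755549261²
eq2: (x + 0.035)² + (y + 8.948)² = 9.7764567897²
eq3: (x − 35.743)² + (y + 3.689)² = 26.4181733317²
eq3−eq2, eq3−eq1 (x²,y² cancel):
  -71.556·x − 10.518·y = -608.762066
  4.700·x + 35.844·y = -248.266724
det = -71.556·35.844 − -10.518·4.700 = -2515.418664
x = (-608.762066·35.844 − -10.518·-248.266724) / -2515.418664 = 9.712791
y = (-71.556·-248.266724 − -608.762066·4.700) / -2515.418664 = -8.199890

x=9.713 y=-8.200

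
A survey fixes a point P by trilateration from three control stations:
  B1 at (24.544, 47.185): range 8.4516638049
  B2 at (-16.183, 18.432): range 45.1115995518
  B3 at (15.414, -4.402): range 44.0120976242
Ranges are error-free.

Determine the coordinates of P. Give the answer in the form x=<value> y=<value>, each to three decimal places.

x=24.096 y=38.745

eq1: (x − 24.544)² + (y − 47.185)² = 8.4516638049²
eq2: (x + 16.183)² + (y − 18.432)² = 45.1115995518²
eq3: (x − 15.414)² + (y + 4.402)² = 44.0120976242²
eq2−eq1, eq2−eq3 (x²,y² cancel):
  81.454·x + 57.506·y = 4190.829841
  63.194·x − 45.668·y = -246.667436
det = 81.454·-45.668 − 57.506·63.194 = -7353.875436
x = (4190.829841·-45.668 − 57.506·-246.667436) / -7353.875436 = 24.096405
y = (81.454·-246.667436 − 4190.829841·63.194) / -7353.875436 = 38.745197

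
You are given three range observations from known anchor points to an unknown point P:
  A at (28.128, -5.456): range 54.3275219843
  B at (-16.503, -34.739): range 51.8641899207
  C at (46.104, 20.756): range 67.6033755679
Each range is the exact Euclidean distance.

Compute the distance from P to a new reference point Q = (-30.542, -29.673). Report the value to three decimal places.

47.459

eq1: (x − 28.128)² + (y + 5.456)² = 54.3275219843²
eq2: (x + 16.503)² + (y + 34.739)² = 51.8641899207²
eq3: (x − 46.104)² + (y − 20.756)² = 67.6033755679²
eq3−eq1, eq3−eq2 (x²,y² cancel):
  -35.952·x − 52.424·y = -116.701289
  -125.214·x − 110.990·y = 803.078970
det = -35.952·-110.990 − -52.424·-125.214 = -2573.906256
x = (-116.701289·-110.990 − -52.424·803.078970) / -2573.906256 = -21.389003
y = (-35.952·803.078970 − -116.701289·-125.214) / -2573.906256 = 16.894528
|P − Q| = √((-21.389003 − -30.542)² + (16.894528 − -29.673)²) = 47.458529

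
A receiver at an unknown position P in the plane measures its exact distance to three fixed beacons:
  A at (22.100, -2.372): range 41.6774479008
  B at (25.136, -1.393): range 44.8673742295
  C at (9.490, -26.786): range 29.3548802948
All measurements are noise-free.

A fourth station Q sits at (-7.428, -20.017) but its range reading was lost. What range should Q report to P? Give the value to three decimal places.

11.144

eq1: (x − 22.100)² + (y + 2.372)² = 41.6774479008²
eq2: (x − 25.136)² + (y + 1.393)² = 44.8673742295²
eq3: (x − 9.490)² + (y + 26.786)² = 29.3548802948²
eq2−eq3, eq2−eq1 (x²,y² cancel):
  -31.292·x − 50.786·y = 1325.163224
  -6.072·x − 1.958·y = 136.349046
det = -31.292·-1.958 − -50.786·-6.072 = -247.102856
x = (1325.163224·-1.958 − -50.786·136.349046) / -247.102856 = -17.522877
y = (-31.292·136.349046 − 1325.163224·-6.072) / -247.102856 = -15.296289
|P − Q| = √((-17.522877 − -7.428)² + (-15.296289 − -20.017)²) = 11.144131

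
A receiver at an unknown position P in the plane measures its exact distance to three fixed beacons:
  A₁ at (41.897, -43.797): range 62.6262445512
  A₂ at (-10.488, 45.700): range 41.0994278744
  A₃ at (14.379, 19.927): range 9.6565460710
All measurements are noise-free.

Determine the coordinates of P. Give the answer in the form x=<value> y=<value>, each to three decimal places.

x=11.221 y=10.802

eq1: (x − 41.897)² + (y + 43.797)² = 62.6262445512²
eq2: (x + 10.488)² + (y − 45.700)² = 41.0994278744²
eq3: (x − 14.379)² + (y − 19.927)² = 9.6565460710²
eq2−eq3, eq2−eq1 (x²,y² cancel):
  49.734·x − 51.546·y = 1.266916
  104.770·x − 178.994·y = -757.835861
det = 49.734·-178.994 − -51.546·104.770 = -3501.613176
x = (1.266916·-178.994 − -51.546·-757.835861) / -3501.613176 = 11.220593
y = (49.734·-757.835861 − 1.266916·104.770) / -3501.613176 = 10.801577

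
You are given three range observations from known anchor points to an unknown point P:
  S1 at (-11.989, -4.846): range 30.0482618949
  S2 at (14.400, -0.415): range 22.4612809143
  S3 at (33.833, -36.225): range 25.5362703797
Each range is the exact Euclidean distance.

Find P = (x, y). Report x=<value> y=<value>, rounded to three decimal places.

x=12.134 y=-22.762

eq1: (x + 11.989)² + (y + 4.846)² = 30.0482618949²
eq2: (x − 14.400)² + (y + 0.415)² = 22.4612809143²
eq3: (x − 33.833)² + (y + 36.225)² = 25.5362703797²
eq2−eq1, eq2−eq3 (x²,y² cancel):
  -52.778·x − 8.862·y = -438.701291
  38.866·x − 71.620·y = 2101.798324
det = -52.778·-71.620 − -8.862·38.866 = 4124.390852
x = (-438.701291·-71.620 − -8.862·2101.798324) / 4124.390852 = 12.134137
y = (-52.778·2101.798324 − -438.701291·38.866) / 4124.390852 = -22.761700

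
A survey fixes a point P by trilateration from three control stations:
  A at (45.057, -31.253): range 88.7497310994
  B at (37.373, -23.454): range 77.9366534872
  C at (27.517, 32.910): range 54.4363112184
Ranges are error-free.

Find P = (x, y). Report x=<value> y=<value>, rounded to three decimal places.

eq1: (x − 45.057)² + (y + 31.253)² = 88.7497310994²
eq2: (x − 37.373)² + (y + 23.454)² = 77.9366534872²
eq3: (x − 27.517)² + (y − 32.910)² = 54.4363112184²
eq3−eq2, eq3−eq1 (x²,y² cancel):
  19.712·x − 112.728·y = -3004.232122
  35.080·x − 128.326·y = -3746.572922
det = 19.712·-128.326 − -112.728·35.080 = 1424.936128
x = (-3004.232122·-128.326 − -112.728·-3746.572922) / 1424.936128 = -25.841566
y = (19.712·-3746.572922 − -3004.232122·35.080) / 1424.936128 = 22.131531

x=-25.842 y=22.132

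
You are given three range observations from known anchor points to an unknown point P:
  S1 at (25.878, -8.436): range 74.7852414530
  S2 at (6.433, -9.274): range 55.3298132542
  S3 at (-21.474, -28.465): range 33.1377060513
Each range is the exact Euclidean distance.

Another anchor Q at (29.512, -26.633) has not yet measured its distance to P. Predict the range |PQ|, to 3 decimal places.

80.180

eq1: (x − 25.878)² + (y + 8.436)² = 74.7852414530²
eq2: (x − 6.433)² + (y + 9.274)² = 55.3298132542²
eq3: (x + 21.474)² + (y + 28.465)² = 33.1377060513²
eq3−eq1, eq3−eq2 (x²,y² cancel):
  94.704·x + 40.058·y = -5025.276698
  55.814·x + 38.382·y = -3107.279008
det = 94.704·38.382 − 40.058·55.814 = 1399.131716
x = (-5025.276698·38.382 − 40.058·-3107.279008) / 1399.131716 = -48.893744
y = (94.704·-3107.279008 − -5025.276698·55.814) / 1399.131716 = -9.856797
|P − Q| = √((-48.893744 − 29.512)² + (-9.856797 − -26.633)²) = 80.180432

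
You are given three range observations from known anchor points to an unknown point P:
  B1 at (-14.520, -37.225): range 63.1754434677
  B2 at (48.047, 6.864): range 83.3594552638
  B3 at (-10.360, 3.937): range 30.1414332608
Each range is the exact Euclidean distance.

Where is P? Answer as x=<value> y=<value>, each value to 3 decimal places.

eq1: (x + 14.520)² + (y + 37.225)² = 63.1754434677²
eq2: (x − 48.047)² + (y − 6.864)² = 83.3594552638²
eq3: (x + 10.360)² + (y − 3.937)² = 30.1414332608²
eq3−eq2, eq3−eq1 (x²,y² cancel):
  116.814·x + 5.854·y = -3807.493647
  -8.320·x − 82.324·y = -1608.929202
det = 116.814·-82.324 − 5.854·-8.320 = -9567.890456
x = (-3807.493647·-82.324 − 5.854·-1608.929202) / -9567.890456 = -33.744824
y = (116.814·-1608.929202 − -3807.493647·-8.320) / -9567.890456 = 22.954256

x=-33.745 y=22.954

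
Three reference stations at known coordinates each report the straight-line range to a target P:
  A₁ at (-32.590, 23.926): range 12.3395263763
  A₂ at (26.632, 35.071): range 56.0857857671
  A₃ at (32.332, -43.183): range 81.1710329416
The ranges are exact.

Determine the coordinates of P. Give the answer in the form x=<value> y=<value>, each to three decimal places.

x=-25.325 y=13.951

eq1: (x + 32.590)² + (y − 23.926)² = 12.3395263763²
eq2: (x − 26.632)² + (y − 35.071)² = 56.0857857671²
eq3: (x − 32.332)² + (y + 43.183)² = 81.1710329416²
eq2−eq1, eq2−eq3 (x²,y² cancel):
  -118.444·x − 22.290·y = 2688.674565
  11.400·x − 156.508·y = -2472.229976
det = -118.444·-156.508 − -22.290·11.400 = 18791.539552
x = (2688.674565·-156.508 − -22.290·-2472.229976) / 18791.539552 = -25.325497
y = (-118.444·-2472.229976 − 2688.674565·11.400) / 18791.539552 = 13.951487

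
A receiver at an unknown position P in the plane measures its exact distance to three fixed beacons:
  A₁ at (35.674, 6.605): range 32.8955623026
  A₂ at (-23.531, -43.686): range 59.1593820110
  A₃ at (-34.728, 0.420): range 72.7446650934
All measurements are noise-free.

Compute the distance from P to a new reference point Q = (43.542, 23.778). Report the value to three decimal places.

eq1: (x − 35.674)² + (y − 6.605)² = 32.8955623026²
eq2: (x + 23.531)² + (y + 43.686)² = 59.1593820110²
eq3: (x + 34.728)² + (y − 0.420)² = 72.7446650934²
eq2−eq1, eq2−eq3 (x²,y² cancel):
  118.410·x + 100.582·y = 1271.800205
  -22.394·x + 88.212·y = -3047.917993
det = 118.410·88.212 − 100.582·-22.394 = 12697.616228
x = (1271.800205·88.212 − 100.582·-3047.917993) / 12697.616228 = 32.978925
y = (118.410·-3047.917993 − 1271.800205·-22.394) / 12697.616228 = -26.179975
|P − Q| = √((32.978925 − 43.542)² + (-26.179975 − 23.778)²) = 51.062489

51.062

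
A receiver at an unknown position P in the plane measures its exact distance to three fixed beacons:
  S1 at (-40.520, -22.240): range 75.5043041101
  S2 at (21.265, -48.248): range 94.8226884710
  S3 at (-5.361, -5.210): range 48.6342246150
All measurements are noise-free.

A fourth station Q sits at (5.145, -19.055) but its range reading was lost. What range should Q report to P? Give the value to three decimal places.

eq1: (x + 40.520)² + (y + 22.240)² = 75.5043041101²
eq2: (x − 21.265)² + (y + 48.248)² = 94.8226884710²
eq3: (x + 5.361)² + (y + 5.210)² = 48.6342246150²
eq1−eq2, eq1−eq3 (x²,y² cancel):
  123.570·x − 52.016·y = -2646.860581
  70.318·x + 34.060·y = 1255.008556
det = 123.570·34.060 − -52.016·70.318 = 7866.455288
x = (-2646.860581·34.060 − -52.016·1255.008556) / 7866.455288 = -3.161722
y = (123.570·1255.008556 − -2646.860581·70.318) / 7866.455288 = 43.374473
|P − Q| = √((-3.161722 − 5.145)² + (43.374473 − -19.055)²) = 62.979685

62.980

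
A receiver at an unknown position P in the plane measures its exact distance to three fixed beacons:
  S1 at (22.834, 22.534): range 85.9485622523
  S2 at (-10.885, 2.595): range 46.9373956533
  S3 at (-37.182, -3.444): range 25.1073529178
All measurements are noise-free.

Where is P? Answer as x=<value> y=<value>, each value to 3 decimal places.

eq1: (x − 22.834)² + (y − 22.534)² = 85.9485622523²
eq2: (x + 10.885)² + (y − 2.595)² = 46.9373956533²
eq3: (x + 37.182)² + (y + 3.444)² = 25.1073529178²
eq2−eq1, eq2−eq3 (x²,y² cancel):
  67.438·x + 39.878·y = -4280.080781
  -52.594·x − 12.078·y = 2841.884950
det = 67.438·-12.078 − 39.878·-52.594 = 1282.827368
x = (-4280.080781·-12.078 − 39.878·2841.884950) / 1282.827368 = -48.045336
y = (67.438·2841.884950 − -4280.080781·-52.594) / 1282.827368 = -26.079527

x=-48.045 y=-26.080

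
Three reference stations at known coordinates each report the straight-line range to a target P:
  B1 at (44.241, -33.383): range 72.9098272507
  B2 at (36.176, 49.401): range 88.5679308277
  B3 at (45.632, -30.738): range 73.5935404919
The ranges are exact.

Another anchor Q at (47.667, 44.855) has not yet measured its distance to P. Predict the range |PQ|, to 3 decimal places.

94.081

eq1: (x − 44.241)² + (y + 33.383)² = 72.9098272507²
eq2: (x − 36.176)² + (y − 49.401)² = 88.5679308277²
eq3: (x − 45.632)² + (y + 30.738)² = 73.5935404919²
eq2−eq3, eq2−eq1 (x²,y² cancel):
  18.912·x − 160.278·y = 1706.211460
  16.130·x − 165.568·y = 1850.964454
det = 18.912·-165.568 − -160.278·16.130 = -545.937876
x = (1706.211460·-165.568 − -160.278·1850.964454) / -545.937876 = -25.964240
y = (18.912·1850.964454 − 1706.211460·16.130) / -545.937876 = -13.708975
|P − Q| = √((-25.964240 − 47.667)² + (-13.708975 − 44.855)²) = 94.081341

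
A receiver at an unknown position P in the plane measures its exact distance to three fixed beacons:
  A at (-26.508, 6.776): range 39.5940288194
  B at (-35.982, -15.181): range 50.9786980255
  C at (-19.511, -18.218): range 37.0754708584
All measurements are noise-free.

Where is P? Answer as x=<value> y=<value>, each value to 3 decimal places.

x=12.565 y=0.375

eq1: (x + 26.508)² + (y − 6.776)² = 39.5940288194²
eq2: (x + 35.982)² + (y + 15.181)² = 50.9786980255²
eq3: (x + 19.511)² + (y + 18.218)² = 37.0754708584²
eq2−eq1, eq2−eq3 (x²,y² cancel):
  18.948·x + 43.914·y = 254.561689
  32.942·x − 6.074·y = 411.644673
det = 18.948·-6.074 − 43.914·32.942 = -1561.705140
x = (254.561689·-6.074 − 43.914·411.644673) / -1561.705140 = 12.565222
y = (18.948·411.644673 − 254.561689·32.942) / -1561.705140 = 0.375185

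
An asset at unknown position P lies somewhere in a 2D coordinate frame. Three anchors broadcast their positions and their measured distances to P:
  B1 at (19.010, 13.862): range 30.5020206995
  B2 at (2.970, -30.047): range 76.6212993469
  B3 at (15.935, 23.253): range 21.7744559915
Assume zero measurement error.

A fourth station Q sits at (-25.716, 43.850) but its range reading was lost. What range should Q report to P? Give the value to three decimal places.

47.446

eq1: (x − 19.010)² + (y − 13.862)² = 30.5020206995²
eq2: (x − 2.970)² + (y + 30.047)² = 76.6212993469²
eq3: (x − 15.935)² + (y − 23.253)² = 21.7744559915²
eq1−eq3, eq1−eq2 (x²,y² cancel):
  -6.150·x + 18.782·y = 697.337423
  -32.080·x − 87.818·y = -4582.342282
det = -6.150·-87.818 − 18.782·-32.080 = 1142.607260
x = (697.337423·-87.818 − 18.782·-4582.342282) / 1142.607260 = 21.728179
y = (-6.150·-4582.342282 − 697.337423·-32.080) / 1142.607260 = 44.242664
|P − Q| = √((21.728179 − -25.716)² + (44.242664 − 43.850)²) = 47.445804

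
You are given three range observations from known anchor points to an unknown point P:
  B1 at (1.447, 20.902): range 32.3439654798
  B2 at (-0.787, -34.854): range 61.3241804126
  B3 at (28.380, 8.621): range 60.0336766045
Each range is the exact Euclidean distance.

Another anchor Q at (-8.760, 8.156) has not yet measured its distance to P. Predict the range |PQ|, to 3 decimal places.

eq1: (x − 1.447)² + (y − 20.902)² = 32.3439654798²
eq2: (x + 0.787)² + (y + 34.854)² = 61.3241804126²
eq3: (x − 28.380)² + (y − 8.621)² = 60.0336766045²
eq1−eq3, eq1−eq2 (x²,y² cancel):
  53.866·x − 24.562·y = -2117.151596
  -4.468·x − 111.512·y = -1938.089728
det = 53.866·-111.512 − -24.562·-4.468 = -6116.448408
x = (-2117.151596·-111.512 − -24.562·-1938.089728) / -6116.448408 = -30.815996
y = (53.866·-1938.089728 − -2117.151596·-4.468) / -6116.448408 = 18.614818
|P − Q| = √((-30.815996 − -8.760)² + (18.614818 − 8.156)²) = 24.410117

24.410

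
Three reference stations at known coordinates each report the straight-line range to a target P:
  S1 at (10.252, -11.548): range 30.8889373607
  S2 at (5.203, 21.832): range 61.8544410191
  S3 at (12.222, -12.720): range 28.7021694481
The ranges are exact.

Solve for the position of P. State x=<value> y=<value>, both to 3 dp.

eq1: (x − 10.252)² + (y + 11.548)² = 30.8889373607²
eq2: (x − 5.203)² + (y − 21.832)² = 61.8544410191²
eq3: (x − 12.222)² + (y + 12.720)² = 28.7021694481²
eq3−eq1, eq3−eq2 (x²,y² cancel):
  -3.940·x + 2.344·y = -203.027796
  -14.038·x + 69.104·y = -2809.625594
det = -3.940·69.104 − 2.344·-14.038 = -239.364688
x = (-203.027796·69.104 − 2.344·-2809.625594) / -239.364688 = 31.100120
y = (-3.940·-2809.625594 − -203.027796·-14.038) / -239.364688 = -34.340156

x=31.100 y=-34.340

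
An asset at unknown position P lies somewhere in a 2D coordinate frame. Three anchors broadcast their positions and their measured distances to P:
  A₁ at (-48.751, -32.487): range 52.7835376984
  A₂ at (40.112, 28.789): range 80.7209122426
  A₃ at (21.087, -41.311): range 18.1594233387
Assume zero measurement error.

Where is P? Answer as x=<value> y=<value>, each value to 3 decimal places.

x=2.997 y=-42.893

eq1: (x + 48.751)² + (y + 32.487)² = 52.7835376984²
eq2: (x − 40.112)² + (y − 28.789)² = 80.7209122426²
eq3: (x − 21.087)² + (y + 41.311)² = 18.1594233387²
eq1−eq3, eq1−eq2 (x²,y² cancel):
  139.676·x − 17.648·y = 1175.532316
  177.726·x + 122.552·y = -4724.049926
det = 139.676·122.552 − -17.648·177.726 = 20254.081600
x = (1175.532316·122.552 − -17.648·-4724.049926) / 20254.081600 = 2.996621
y = (139.676·-4724.049926 − 1175.532316·177.726) / 20254.081600 = -42.893036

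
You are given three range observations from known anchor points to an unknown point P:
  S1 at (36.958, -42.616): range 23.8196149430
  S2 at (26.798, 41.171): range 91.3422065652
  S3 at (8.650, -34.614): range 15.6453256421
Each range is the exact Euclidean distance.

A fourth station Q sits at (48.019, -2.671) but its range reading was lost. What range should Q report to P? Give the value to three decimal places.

eq1: (x − 36.958)² + (y + 42.616)² = 23.8196149430²
eq2: (x − 26.798)² + (y − 41.171)² = 91.3422065652²
eq3: (x − 8.650)² + (y + 34.614)² = 15.6453256421²
eq1−eq2, eq1−eq3 (x²,y² cancel):
  -20.320·x + 167.574·y = -8544.857819
  -56.616·x + 16.004·y = -1586.467882
det = -20.320·16.004 − 167.574·-56.616 = 9162.168304
x = (-8544.857819·16.004 − 167.574·-1586.467882) / 9162.168304 = 14.090427
y = (-20.320·-1586.467882 − -8544.857819·-56.616) / 9162.168304 = -49.282946
|P − Q| = √((14.090427 − 48.019)² + (-49.282946 − -2.671)²) = 57.652594

57.653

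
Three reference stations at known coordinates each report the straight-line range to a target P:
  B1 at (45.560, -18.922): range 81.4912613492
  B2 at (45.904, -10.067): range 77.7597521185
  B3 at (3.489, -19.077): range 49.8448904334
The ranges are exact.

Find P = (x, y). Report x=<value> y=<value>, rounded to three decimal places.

eq1: (x − 45.560)² + (y + 18.922)² = 81.4912613492²
eq2: (x − 45.904)² + (y + 10.067)² = 77.7597521185²
eq3: (x − 3.489)² + (y + 19.077)² = 49.8448904334²
eq1−eq2, eq1−eq3 (x²,y² cancel):
  0.688·x + 17.710·y = 369.012648
  -84.142·x − 0.310·y = 2098.661940
det = 0.688·-0.310 − 17.710·-84.142 = 1489.941540
x = (369.012648·-0.310 − 17.710·2098.661940) / 1489.941540 = -25.022255
y = (0.688·2098.661940 − 369.012648·-84.142) / 1489.941540 = 21.808467

x=-25.022 y=21.808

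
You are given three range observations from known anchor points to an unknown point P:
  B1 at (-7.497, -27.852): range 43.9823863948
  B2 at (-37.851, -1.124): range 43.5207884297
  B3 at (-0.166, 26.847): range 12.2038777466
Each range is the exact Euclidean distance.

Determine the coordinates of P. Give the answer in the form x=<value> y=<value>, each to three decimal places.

x=2.589 y=14.958

eq1: (x + 7.497)² + (y + 27.852)² = 43.9823863948²
eq2: (x + 37.851)² + (y + 1.124)² = 43.5207884297²
eq3: (x + 0.166)² + (y − 26.847)² = 12.2038777466²
eq3−eq1, eq3−eq2 (x²,y² cancel):
  -14.662·x − 109.398·y = -1674.365733
  -75.370·x − 55.942·y = -1031.951781
det = -14.662·-55.942 − -109.398·-75.370 = -7425.105656
x = (-1674.365733·-55.942 − -109.398·-1031.951781) / -7425.105656 = 2.589336
y = (-14.662·-1031.951781 − -1674.365733·-75.370) / -7425.105656 = 14.958234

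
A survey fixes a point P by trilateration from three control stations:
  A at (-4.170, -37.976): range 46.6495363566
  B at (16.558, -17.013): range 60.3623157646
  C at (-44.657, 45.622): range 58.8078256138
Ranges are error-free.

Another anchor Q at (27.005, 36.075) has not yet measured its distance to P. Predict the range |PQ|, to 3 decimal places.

eq1: (x + 4.170)² + (y + 37.976)² = 46.6495363566²
eq2: (x − 16.558)² + (y + 17.013)² = 60.3623157646²
eq3: (x + 44.657)² + (y − 45.622)² = 58.8078256138²
eq1−eq3, eq1−eq2 (x²,y² cancel):
  -80.974·x + 167.196·y = 1333.867946
  41.456·x + 41.926·y = -2363.385865
det = -80.974·41.926 − 167.196·41.456 = -10326.193300
x = (1333.867946·41.926 − 167.196·-2363.385865) / -10326.193300 = -43.682352
y = (-80.974·-2363.385865 − 1333.867946·41.456) / -10326.193300 = -13.177748
|P − Q| = √((-43.682352 − 27.005)² + (-13.177748 − 36.075)²) = 86.154135

86.154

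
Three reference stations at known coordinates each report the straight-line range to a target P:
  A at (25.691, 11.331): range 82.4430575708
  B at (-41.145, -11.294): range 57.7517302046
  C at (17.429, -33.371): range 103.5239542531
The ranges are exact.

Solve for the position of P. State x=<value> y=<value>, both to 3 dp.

eq1: (x − 25.691)² + (y − 11.331)² = 82.4430575708²
eq2: (x + 41.145)² + (y + 11.294)² = 57.7517302046²
eq3: (x − 17.429)² + (y + 33.371)² = 103.5239542531²
eq3−eq1, eq3−eq2 (x²,y² cancel):
  16.524·x + 89.404·y = 3291.376723
  -117.148·x + 44.154·y = 7785.018542
det = 16.524·44.154 − 89.404·-117.148 = 11203.100488
x = (3291.376723·44.154 − 89.404·7785.018542) / 11203.100488 = -49.154638
y = (16.524·7785.018542 − 3291.376723·-117.148) / 11203.100488 = 45.899601

x=-49.155 y=45.900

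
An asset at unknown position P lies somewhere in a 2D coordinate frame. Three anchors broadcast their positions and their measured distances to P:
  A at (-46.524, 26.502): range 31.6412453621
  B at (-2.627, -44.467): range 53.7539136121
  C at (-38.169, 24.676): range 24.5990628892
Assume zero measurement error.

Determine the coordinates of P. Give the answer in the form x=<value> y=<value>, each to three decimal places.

x=-23.092 y=5.239

eq1: (x + 46.524)² + (y − 26.502)² = 31.6412453621²
eq2: (x + 2.627)² + (y + 44.467)² = 53.7539136121²
eq3: (x + 38.169)² + (y − 24.676)² = 24.5990628892²
eq1−eq3, eq1−eq2 (x²,y² cancel):
  16.710·x − 3.652·y = -405.006530
  87.794·x − 141.938·y = -2770.938183
det = 16.710·-141.938 − -3.652·87.794 = -2051.160292
x = (-405.006530·-141.938 − -3.652·-2770.938183) / -2051.160292 = -23.092467
y = (16.710·-2770.938183 − -405.006530·87.794) / -2051.160292 = 5.238612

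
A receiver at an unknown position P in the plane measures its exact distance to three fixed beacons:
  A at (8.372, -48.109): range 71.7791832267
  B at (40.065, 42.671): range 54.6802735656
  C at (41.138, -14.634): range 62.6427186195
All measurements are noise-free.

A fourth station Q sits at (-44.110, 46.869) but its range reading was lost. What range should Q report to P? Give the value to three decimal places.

eq1: (x − 8.372)² + (y + 48.109)² = 71.7791832267²
eq2: (x − 40.065)² + (y − 42.671)² = 54.6802735656²
eq3: (x − 41.138)² + (y + 14.634)² = 62.6427186195²
eq3−eq2, eq3−eq1 (x²,y² cancel):
  -2.146·x + 114.610·y = 2453.707345
  -65.532·x − 66.950·y = -750.063684
det = -2.146·-66.950 − 114.610·-65.532 = 7654.297220
x = (2453.707345·-66.950 − 114.610·-750.063684) / 7654.297220 = -10.230973
y = (-2.146·-750.063684 − 2453.707345·-65.532) / 7654.297220 = 21.217622
|P − Q| = √((-10.230973 − -44.110)² + (21.217622 − 46.869)²) = 42.494490

42.494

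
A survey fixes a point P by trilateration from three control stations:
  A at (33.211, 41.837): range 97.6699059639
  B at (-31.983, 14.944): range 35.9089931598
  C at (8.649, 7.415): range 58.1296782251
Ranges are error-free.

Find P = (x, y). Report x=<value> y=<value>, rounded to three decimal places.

x=-43.015 y=-19.228

eq1: (x − 33.211)² + (y − 41.837)² = 97.6699059639²
eq2: (x + 31.983)² + (y − 14.944)² = 35.9089931598²
eq3: (x − 8.649)² + (y − 7.415)² = 58.1296782251²
eq1−eq3, eq1−eq2 (x²,y² cancel):
  -49.124·x − 68.844·y = 3436.833376
  -130.388·x − 53.786·y = 6642.885076
det = -49.124·-53.786 − -68.844·-130.388 = -6334.248008
x = (3436.833376·-53.786 − -68.844·6642.885076) / -6334.248008 = -43.015250
y = (-49.124·6642.885076 − 3436.833376·-130.388) / -6334.248008 = -19.228288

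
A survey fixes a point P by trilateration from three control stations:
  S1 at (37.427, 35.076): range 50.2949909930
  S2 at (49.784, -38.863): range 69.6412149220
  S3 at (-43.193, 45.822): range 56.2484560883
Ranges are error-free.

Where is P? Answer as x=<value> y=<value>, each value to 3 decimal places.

eq1: (x − 37.427)² + (y − 35.076)² = 50.2949909930²
eq2: (x − 49.784)² + (y + 38.863)² = 69.6412149220²
eq3: (x + 43.193)² + (y − 45.822)² = 56.2484560883²
eq2−eq3, eq2−eq1 (x²,y² cancel):
  -185.954·x + 169.370·y = 1662.521511
  -24.714·x + 147.878·y = 962.639377
det = -185.954·147.878 − 169.370·-24.714 = -23312.695432
x = (1662.521511·147.878 − 169.370·962.639377) / -23312.695432 = -3.552061
y = (-185.954·962.639377 − 1662.521511·-24.714) / -23312.695432 = 5.916051

x=-3.552 y=5.916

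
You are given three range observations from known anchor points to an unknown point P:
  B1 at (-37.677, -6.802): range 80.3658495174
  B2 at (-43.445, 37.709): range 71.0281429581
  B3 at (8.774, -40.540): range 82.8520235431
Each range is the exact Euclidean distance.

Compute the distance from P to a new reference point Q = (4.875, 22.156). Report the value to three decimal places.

eq1: (x + 37.677)² + (y + 6.802)² = 80.3658495174²
eq2: (x + 43.445)² + (y − 37.709)² = 71.0281429581²
eq3: (x − 8.774)² + (y + 40.540)² = 82.8520235431²
eq3−eq1, eq3−eq2 (x²,y² cancel):
  -92.902·x + 67.476·y = 151.136894
  -104.438·x + 156.498·y = 3408.422743
det = -92.902·156.498 − 67.476·-104.438 = -7491.918708
x = (151.136894·156.498 − 67.476·3408.422743) / -7491.918708 = 27.540890
y = (-92.902·3408.422743 − 151.136894·-104.438) / -7491.918708 = 40.158585
|P − Q| = √((27.540890 − 4.875)² + (40.158585 − 22.156)²) = 28.945391

28.945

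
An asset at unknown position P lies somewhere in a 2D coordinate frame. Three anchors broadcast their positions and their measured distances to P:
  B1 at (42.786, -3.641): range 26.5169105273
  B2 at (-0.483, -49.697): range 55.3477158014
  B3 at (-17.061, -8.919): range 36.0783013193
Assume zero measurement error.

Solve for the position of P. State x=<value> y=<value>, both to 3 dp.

x=17.062 y=2.796

eq1: (x − 42.786)² + (y + 3.641)² = 26.5169105273²
eq2: (x + 0.483)² + (y + 49.697)² = 55.3477158014²
eq3: (x + 17.061)² + (y + 8.919)² = 36.0783013193²
eq2−eq3, eq2−eq1 (x²,y² cancel):
  -33.156·x + 81.556·y = -337.672998
  86.538·x + 92.112·y = 1734.096680
det = -33.156·92.112 − 81.556·86.538 = -10111.758600
x = (-337.672998·92.112 − 81.556·1734.096680) / -10111.758600 = 17.062287
y = (-33.156·1734.096680 − -337.672998·86.538) / -10111.758600 = 2.796167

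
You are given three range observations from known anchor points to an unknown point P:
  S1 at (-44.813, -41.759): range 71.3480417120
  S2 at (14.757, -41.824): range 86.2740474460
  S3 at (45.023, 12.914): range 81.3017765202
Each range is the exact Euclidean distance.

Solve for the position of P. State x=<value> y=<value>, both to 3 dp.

eq1: (x + 44.813)² + (y + 41.759)² = 71.3480417120²
eq2: (x − 14.757)² + (y + 41.824)² = 86.2740474460²
eq3: (x − 45.023)² + (y − 12.914)² = 81.3017765202²
eq2−eq3, eq2−eq1 (x²,y² cancel):
  60.532·x + 109.476·y = 1060.058297
  -119.140·x + 0.130·y = 4137.671232
det = 60.532·0.130 − 109.476·-119.140 = 13050.839800
x = (1060.058297·0.130 − 109.476·4137.671232) / 13050.839800 = -34.697988
y = (60.532·4137.671232 − 1060.058297·-119.140) / 13050.839800 = 28.868400

x=-34.698 y=28.868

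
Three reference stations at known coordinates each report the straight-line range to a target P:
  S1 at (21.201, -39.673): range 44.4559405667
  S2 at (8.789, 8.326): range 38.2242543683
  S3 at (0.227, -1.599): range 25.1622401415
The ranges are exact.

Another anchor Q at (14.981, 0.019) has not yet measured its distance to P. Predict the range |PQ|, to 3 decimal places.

eq1: (x − 21.201)² + (y + 39.673)² = 44.4559405667²
eq2: (x − 8.789)² + (y − 8.326)² = 38.2242543683²
eq3: (x − 0.227)² + (y + 1.599)² = 25.1622401415²
eq3−eq2, eq3−eq1 (x²,y² cancel):
  17.124·x + 19.850·y = -683.994826
  41.948·x − 76.148·y = 677.628677
det = 17.124·-76.148 − 19.850·41.948 = -2136.626152
x = (-683.994826·-76.148 − 19.850·677.628677) / -2136.626152 = -18.081735
y = (17.124·677.628677 − -683.994826·41.948) / -2136.626152 = -18.859606
|P − Q| = √((-18.081735 − 14.981)² + (-18.859606 − 0.019)²) = 38.072907

38.073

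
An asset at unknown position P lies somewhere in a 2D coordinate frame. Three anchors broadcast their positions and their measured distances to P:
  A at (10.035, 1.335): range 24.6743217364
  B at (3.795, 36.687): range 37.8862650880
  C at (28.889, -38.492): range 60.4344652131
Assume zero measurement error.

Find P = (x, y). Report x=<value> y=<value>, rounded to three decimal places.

eq1: (x − 10.035)² + (y − 1.335)² = 24.6743217364²
eq2: (x − 3.795)² + (y − 36.687)² = 37.8862650880²
eq3: (x − 28.889)² + (y + 38.492)² = 60.4344652131²
eq3−eq2, eq3−eq1 (x²,y² cancel):
  -50.188·x + 150.358·y = 1261.085112
  -37.708·x + 79.654·y = 829.777497
det = -50.188·79.654 − 150.358·-37.708 = 1672.024512
x = (1261.085112·79.654 − 150.358·829.777497) / 1672.024512 = -14.541181
y = (-50.188·829.777497 − 1261.085112·-37.708) / 1672.024512 = 3.533515

x=-14.541 y=3.534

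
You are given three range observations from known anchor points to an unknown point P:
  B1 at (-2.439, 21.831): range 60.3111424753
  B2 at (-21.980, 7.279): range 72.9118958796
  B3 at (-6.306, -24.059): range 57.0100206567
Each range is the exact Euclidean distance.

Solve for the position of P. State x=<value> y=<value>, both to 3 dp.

x=48.898 y=-9.823

eq1: (x + 2.439)² + (y − 21.831)² = 60.3111424753²
eq2: (x + 21.980)² + (y − 7.279)² = 72.9118958796²
eq3: (x + 6.306)² + (y + 24.059)² = 57.0100206567²
eq1−eq3, eq1−eq2 (x²,y² cancel):
  -7.734·x − 91.780·y = 523.351286
  -39.082·x − 29.104·y = -1625.147695
det = -7.734·-29.104 − -91.780·-39.082 = -3361.855624
x = (523.351286·-29.104 − -91.780·-1625.147695) / -3361.855624 = 48.897897
y = (-7.734·-1625.147695 − 523.351286·-39.082) / -3361.855624 = -9.822702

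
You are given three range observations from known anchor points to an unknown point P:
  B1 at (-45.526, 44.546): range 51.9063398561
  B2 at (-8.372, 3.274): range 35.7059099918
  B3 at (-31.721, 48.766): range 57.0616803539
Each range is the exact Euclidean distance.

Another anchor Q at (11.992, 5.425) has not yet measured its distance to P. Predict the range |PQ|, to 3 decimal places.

55.937

eq1: (x + 45.526)² + (y − 44.546)² = 51.9063398561²
eq2: (x + 8.372)² + (y − 3.274)² = 35.7059099918²
eq3: (x + 31.721)² + (y − 48.766)² = 57.0616803539²
eq3−eq2, eq3−eq1 (x²,y² cancel):
  46.698·x − 90.984·y = -1322.411781
  -27.610·x − 8.440·y = 1234.385443
det = 46.698·-8.440 − -90.984·-27.610 = -2906.199360
x = (-1322.411781·-8.440 − -90.984·1234.385443) / -2906.199360 = -42.485207
y = (46.698·1234.385443 − -1322.411781·-27.610) / -2906.199360 = -7.271195
|P − Q| = √((-42.485207 − 11.992)² + (-7.271195 − 5.425)²) = 55.937102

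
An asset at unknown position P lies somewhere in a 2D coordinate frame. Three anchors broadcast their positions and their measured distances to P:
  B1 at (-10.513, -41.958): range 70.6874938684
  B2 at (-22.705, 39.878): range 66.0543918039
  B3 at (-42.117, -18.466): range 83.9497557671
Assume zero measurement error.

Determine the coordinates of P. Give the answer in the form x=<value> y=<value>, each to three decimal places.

eq1: (x + 10.513)² + (y + 41.958)² = 70.6874938684²
eq2: (x + 22.705)² + (y − 39.878)² = 66.0543918039²
eq3: (x + 42.117)² + (y + 18.466)² = 83.9497557671²
eq3−eq2, eq3−eq1 (x²,y² cancel):
  38.824·x + 116.688·y = 2675.315881
  63.208·x − 46.984·y = 1807.001792
det = 38.824·-46.984 − 116.688·63.208 = -9199.721920
x = (2675.315881·-46.984 − 116.688·1807.001792) / -9199.721920 = 36.582896
y = (38.824·1807.001792 − 2675.315881·63.208) / -9199.721920 = 10.755361

x=36.583 y=10.755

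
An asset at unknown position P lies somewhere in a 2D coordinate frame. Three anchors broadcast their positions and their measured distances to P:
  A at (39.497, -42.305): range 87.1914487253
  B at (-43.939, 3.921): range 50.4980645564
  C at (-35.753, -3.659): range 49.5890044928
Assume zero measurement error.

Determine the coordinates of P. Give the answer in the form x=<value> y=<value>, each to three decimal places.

eq1: (x − 39.497)² + (y + 42.305)² = 87.1914487253²
eq2: (x + 43.939)² + (y − 3.921)² = 50.4980645564²
eq3: (x + 35.753)² + (y + 3.659)² = 49.5890044928²
eq1−eq2, eq1−eq3 (x²,y² cancel):
  -166.872·x + 92.452·y = 3648.578135
  -150.500·x + 77.292·y = 3085.218620
det = -166.872·77.292 − 92.452·-150.500 = 1016.155376
x = (3648.578135·77.292 − 92.452·3085.218620) / 1016.155376 = -3.177399
y = (-166.872·3085.218620 − 3648.578135·-150.500) / 1016.155376 = 33.729495

x=-3.177 y=33.729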